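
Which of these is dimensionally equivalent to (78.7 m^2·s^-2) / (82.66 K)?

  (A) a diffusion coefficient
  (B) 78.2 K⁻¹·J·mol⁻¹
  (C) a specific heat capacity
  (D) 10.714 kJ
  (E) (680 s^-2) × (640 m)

(C)

Reference: [m²·s⁻²] / [K] = m²·s⁻²·K⁻¹.
Each option:
  (A) [diffusion coefficient] = m²·s⁻¹
  (B) J·mol⁻¹·K⁻¹ = N·m·mol⁻¹·K⁻¹ = kg·m²·s⁻²·K⁻¹·mol⁻¹
  (C) [specific heat capacity] = m²·s⁻²·K⁻¹  ← same
  (D) J = N·m = kg·m²·s⁻²
  (E) [s⁻²] · [m] = m·s⁻²
Only (C) matches m²·s⁻²·K⁻¹.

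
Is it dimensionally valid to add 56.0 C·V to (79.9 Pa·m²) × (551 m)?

Reduce each to base SI dimensions:
  56.0 C·V:  C·V = s·A·J·C⁻¹ = kg·m²·s⁻²
  (79.9 Pa·m²) × (551 m):  [kg·m·s⁻²] · [m] = kg·m²·s⁻²
Both are kg·m²·s⁻², so they have the same dimensions and can be added.

Yes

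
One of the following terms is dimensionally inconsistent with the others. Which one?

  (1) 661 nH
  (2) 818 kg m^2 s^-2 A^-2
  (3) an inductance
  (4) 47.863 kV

Reduce each to base SI dimensions:
  (1) H = V·s·A⁻¹ = kg·m²·s⁻²·A⁻²
  (2) kg·m²·s⁻²·A⁻²
  (3) [inductance] = kg·m²·s⁻²·A⁻²
  (4) V = J·C⁻¹ = kg·m²·s⁻³·A⁻¹
All reduce to kg·m²·s⁻²·A⁻² except (4), which is kg·m²·s⁻³·A⁻¹.

(4)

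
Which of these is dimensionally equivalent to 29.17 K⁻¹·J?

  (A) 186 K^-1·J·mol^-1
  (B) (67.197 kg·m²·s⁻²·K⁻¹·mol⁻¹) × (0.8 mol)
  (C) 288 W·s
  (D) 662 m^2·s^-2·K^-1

Reference: J·K⁻¹ = N·m·K⁻¹ = kg·m²·s⁻²·K⁻¹.
Each option:
  (A) J·mol⁻¹·K⁻¹ = N·m·mol⁻¹·K⁻¹ = kg·m²·s⁻²·K⁻¹·mol⁻¹
  (B) [kg·m²·s⁻²·K⁻¹·mol⁻¹] · [mol] = kg·m²·s⁻²·K⁻¹  ← same
  (C) W·s = J·s⁻¹·s = kg·m²·s⁻²
  (D) m²·s⁻²·K⁻¹
Only (B) matches kg·m²·s⁻²·K⁻¹.

(B)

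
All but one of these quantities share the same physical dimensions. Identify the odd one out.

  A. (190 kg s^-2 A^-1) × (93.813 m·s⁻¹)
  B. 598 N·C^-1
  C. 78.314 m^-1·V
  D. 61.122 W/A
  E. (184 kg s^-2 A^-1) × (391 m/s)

Work out the base dimensions of each:
  A. [kg·s⁻²·A⁻¹] · [m·s⁻¹] = kg·m·s⁻³·A⁻¹
  B. N·C⁻¹ = kg·m·s⁻²·(s·A)⁻¹ = kg·m·s⁻³·A⁻¹
  C. V·m⁻¹ = J·C⁻¹·m⁻¹ = kg·m·s⁻³·A⁻¹
  D. W·A⁻¹ = J·s⁻¹·A⁻¹ = kg·m²·s⁻³·A⁻¹
  E. [kg·s⁻²·A⁻¹] · [m·s⁻¹] = kg·m·s⁻³·A⁻¹
All reduce to kg·m·s⁻³·A⁻¹ except D., which is kg·m²·s⁻³·A⁻¹.

D.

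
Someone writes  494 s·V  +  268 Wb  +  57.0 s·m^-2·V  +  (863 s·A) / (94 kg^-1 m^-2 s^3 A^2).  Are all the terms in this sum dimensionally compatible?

Reduce each to base SI dimensions:
  494 s·V:  V·s = J·C⁻¹·s = kg·m²·s⁻²·A⁻¹
  268 Wb:  Wb = V·s = kg·m²·s⁻²·A⁻¹
  57.0 s·m^-2·V:  V·s·m⁻² = J·C⁻¹·s·m⁻² = kg·s⁻²·A⁻¹
  (863 s·A) / (94 kg^-1 m^-2 s^3 A^2):  [s·A] / [kg⁻¹·m⁻²·s³·A²] = kg·m²·s⁻²·A⁻¹
The terms do not share a single dimension (kg·m²·s⁻²·A⁻¹ vs kg·s⁻²·A⁻¹).

No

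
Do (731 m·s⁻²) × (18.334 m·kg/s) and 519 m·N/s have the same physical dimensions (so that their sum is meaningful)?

Work out the base dimensions of each:
  (731 m·s⁻²) × (18.334 m·kg/s):  [m·s⁻²] · [kg·m·s⁻¹] = kg·m²·s⁻³
  519 m·N/s:  N·m·s⁻¹ = kg·m·s⁻²·m·s⁻¹ = kg·m²·s⁻³
Both are kg·m²·s⁻³, so they have the same dimensions and can be added.

Yes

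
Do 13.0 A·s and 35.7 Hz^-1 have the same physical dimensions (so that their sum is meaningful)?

No

Reduce each to base SI dimensions:
  13.0 A·s:  A·s = s·A
  35.7 Hz^-1:  Hz⁻¹ = (s⁻¹)⁻¹ = s
s·A ≠ s, so they cannot be added.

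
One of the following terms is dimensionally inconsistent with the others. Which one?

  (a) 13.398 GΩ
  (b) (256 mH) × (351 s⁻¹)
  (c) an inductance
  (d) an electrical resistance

Dimensions:
  (a) Ω = V·A⁻¹ = kg·m²·s⁻³·A⁻²
  (b) [kg·m²·s⁻²·A⁻²] · [s⁻¹] = kg·m²·s⁻³·A⁻²
  (c) [inductance] = kg·m²·s⁻²·A⁻²
  (d) [electrical resistance] = kg·m²·s⁻³·A⁻²
All reduce to kg·m²·s⁻³·A⁻² except (c), which is kg·m²·s⁻²·A⁻².

(c)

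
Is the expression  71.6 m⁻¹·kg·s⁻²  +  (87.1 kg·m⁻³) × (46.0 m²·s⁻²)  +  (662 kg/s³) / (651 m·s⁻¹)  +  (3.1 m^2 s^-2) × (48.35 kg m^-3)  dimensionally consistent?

Yes

In SI base units:
  71.6 m⁻¹·kg·s⁻²:  kg·m⁻¹·s⁻²
  (87.1 kg·m⁻³) × (46.0 m²·s⁻²):  [kg·m⁻³] · [m²·s⁻²] = kg·m⁻¹·s⁻²
  (662 kg/s³) / (651 m·s⁻¹):  [kg·s⁻³] / [m·s⁻¹] = kg·m⁻¹·s⁻²
  (3.1 m^2 s^-2) × (48.35 kg m^-3):  [m²·s⁻²] · [kg·m⁻³] = kg·m⁻¹·s⁻²
Every term reduces to kg·m⁻¹·s⁻².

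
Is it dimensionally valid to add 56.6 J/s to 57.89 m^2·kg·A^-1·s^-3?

In SI base units:
  56.6 J/s:  J·s⁻¹ = N·m·s⁻¹ = kg·m²·s⁻³
  57.89 m^2·kg·A^-1·s^-3:  kg·m²·s⁻³·A⁻¹
kg·m²·s⁻³ ≠ kg·m²·s⁻³·A⁻¹, so they cannot be added.

No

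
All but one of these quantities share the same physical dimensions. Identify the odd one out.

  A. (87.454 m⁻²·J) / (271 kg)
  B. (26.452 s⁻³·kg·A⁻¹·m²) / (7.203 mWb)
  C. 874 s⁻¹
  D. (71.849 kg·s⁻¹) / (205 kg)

In SI base units:
  A. [kg·s⁻²] / [kg] = s⁻²
  B. [kg·m²·s⁻³·A⁻¹] / [kg·m²·s⁻²·A⁻¹] = s⁻¹
  C. s⁻¹
  D. [kg·s⁻¹] / [kg] = s⁻¹
All reduce to s⁻¹ except A., which is s⁻².

A.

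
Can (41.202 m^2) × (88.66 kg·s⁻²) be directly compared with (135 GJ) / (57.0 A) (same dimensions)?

Expand each in SI base units:
  (41.202 m^2) × (88.66 kg·s⁻²):  [m²] · [kg·s⁻²] = kg·m²·s⁻²
  (135 GJ) / (57.0 A):  [kg·m²·s⁻²] / [A] = kg·m²·s⁻²·A⁻¹
kg·m²·s⁻² ≠ kg·m²·s⁻²·A⁻¹, so they cannot be added.

No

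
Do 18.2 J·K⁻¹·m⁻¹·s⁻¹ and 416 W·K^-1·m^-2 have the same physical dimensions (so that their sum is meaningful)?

No

Dimensions:
  18.2 J·K⁻¹·m⁻¹·s⁻¹:  J·s⁻¹·m⁻¹·K⁻¹ = N·m·s⁻¹·m⁻¹·K⁻¹ = kg·m·s⁻³·K⁻¹
  416 W·K^-1·m^-2:  W·m⁻²·K⁻¹ = J·s⁻¹·m⁻²·K⁻¹ = kg·s⁻³·K⁻¹
kg·m·s⁻³·K⁻¹ ≠ kg·s⁻³·K⁻¹, so they cannot be added.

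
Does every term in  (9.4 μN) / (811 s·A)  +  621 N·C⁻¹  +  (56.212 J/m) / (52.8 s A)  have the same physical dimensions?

Yes

Dimensions:
  (9.4 μN) / (811 s·A):  [kg·m·s⁻²] / [s·A] = kg·m·s⁻³·A⁻¹
  621 N·C⁻¹:  N·C⁻¹ = kg·m·s⁻²·(s·A)⁻¹ = kg·m·s⁻³·A⁻¹
  (56.212 J/m) / (52.8 s A):  [kg·m·s⁻²] / [s·A] = kg·m·s⁻³·A⁻¹
Every term reduces to kg·m·s⁻³·A⁻¹.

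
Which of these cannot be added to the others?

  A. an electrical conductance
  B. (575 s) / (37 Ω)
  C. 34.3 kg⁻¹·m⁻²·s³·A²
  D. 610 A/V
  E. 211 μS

Dimensions:
  A. [electrical conductance] = kg⁻¹·m⁻²·s³·A²
  B. [s] / [kg·m²·s⁻³·A⁻²] = kg⁻¹·m⁻²·s⁴·A²
  C. kg⁻¹·m⁻²·s³·A²
  D. A·V⁻¹ = A·(J·C⁻¹)⁻¹ = kg⁻¹·m⁻²·s³·A²
  E. S = Ω⁻¹ = kg⁻¹·m⁻²·s³·A²
All reduce to kg⁻¹·m⁻²·s³·A² except B., which is kg⁻¹·m⁻²·s⁴·A².

B.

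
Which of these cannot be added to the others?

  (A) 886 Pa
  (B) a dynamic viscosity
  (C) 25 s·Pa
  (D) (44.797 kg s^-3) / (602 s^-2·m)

Reduce each to base SI dimensions:
  (A) Pa = N·m⁻² = kg·m⁻¹·s⁻²
  (B) [dynamic viscosity] = kg·m⁻¹·s⁻¹
  (C) Pa·s = N·m⁻²·s = kg·m⁻¹·s⁻¹
  (D) [kg·s⁻³] / [m·s⁻²] = kg·m⁻¹·s⁻¹
All reduce to kg·m⁻¹·s⁻¹ except (A), which is kg·m⁻¹·s⁻².

(A)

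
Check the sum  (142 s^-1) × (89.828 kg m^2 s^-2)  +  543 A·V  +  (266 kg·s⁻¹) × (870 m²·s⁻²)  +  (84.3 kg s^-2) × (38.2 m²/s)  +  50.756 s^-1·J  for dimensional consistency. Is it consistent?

Work out the base dimensions of each:
  (142 s^-1) × (89.828 kg m^2 s^-2):  [s⁻¹] · [kg·m²·s⁻²] = kg·m²·s⁻³
  543 A·V:  V·A = J·C⁻¹·A = kg·m²·s⁻³
  (266 kg·s⁻¹) × (870 m²·s⁻²):  [kg·s⁻¹] · [m²·s⁻²] = kg·m²·s⁻³
  (84.3 kg s^-2) × (38.2 m²/s):  [kg·s⁻²] · [m²·s⁻¹] = kg·m²·s⁻³
  50.756 s^-1·J:  J·s⁻¹ = N·m·s⁻¹ = kg·m²·s⁻³
Every term reduces to kg·m²·s⁻³.

Yes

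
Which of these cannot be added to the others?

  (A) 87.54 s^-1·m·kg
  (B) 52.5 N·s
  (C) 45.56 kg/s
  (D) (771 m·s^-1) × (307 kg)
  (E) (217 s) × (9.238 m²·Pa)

Reduce each to base SI dimensions:
  (A) kg·m·s⁻¹
  (B) N·s = kg·m·s⁻²·s = kg·m·s⁻¹
  (C) kg·s⁻¹
  (D) [m·s⁻¹] · [kg] = kg·m·s⁻¹
  (E) [s] · [kg·m·s⁻²] = kg·m·s⁻¹
All reduce to kg·m·s⁻¹ except (C), which is kg·s⁻¹.

(C)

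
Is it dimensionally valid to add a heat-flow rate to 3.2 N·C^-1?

Reduce each to base SI dimensions:
  a heat-flow rate:  [heat-flow rate] = kg·m²·s⁻³
  3.2 N·C^-1:  N·C⁻¹ = kg·m·s⁻²·(s·A)⁻¹ = kg·m·s⁻³·A⁻¹
kg·m²·s⁻³ ≠ kg·m·s⁻³·A⁻¹, so they cannot be added.

No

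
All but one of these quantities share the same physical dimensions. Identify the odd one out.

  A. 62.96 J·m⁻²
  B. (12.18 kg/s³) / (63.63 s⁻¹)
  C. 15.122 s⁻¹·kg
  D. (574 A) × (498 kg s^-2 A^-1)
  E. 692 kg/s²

C.

In SI base units:
  A. J·m⁻² = N·m·m⁻² = kg·s⁻²
  B. [kg·s⁻³] / [s⁻¹] = kg·s⁻²
  C. kg·s⁻¹
  D. [A] · [kg·s⁻²·A⁻¹] = kg·s⁻²
  E. kg·s⁻²
All reduce to kg·s⁻² except C., which is kg·s⁻¹.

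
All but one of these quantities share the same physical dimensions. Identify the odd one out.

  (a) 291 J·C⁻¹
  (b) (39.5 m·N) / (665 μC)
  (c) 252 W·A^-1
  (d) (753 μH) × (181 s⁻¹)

(d)

Expand each in SI base units:
  (a) J·C⁻¹ = N·m·(s·A)⁻¹ = kg·m²·s⁻³·A⁻¹
  (b) [kg·m²·s⁻²] / [s·A] = kg·m²·s⁻³·A⁻¹
  (c) W·A⁻¹ = J·s⁻¹·A⁻¹ = kg·m²·s⁻³·A⁻¹
  (d) [kg·m²·s⁻²·A⁻²] · [s⁻¹] = kg·m²·s⁻³·A⁻²
All reduce to kg·m²·s⁻³·A⁻¹ except (d), which is kg·m²·s⁻³·A⁻².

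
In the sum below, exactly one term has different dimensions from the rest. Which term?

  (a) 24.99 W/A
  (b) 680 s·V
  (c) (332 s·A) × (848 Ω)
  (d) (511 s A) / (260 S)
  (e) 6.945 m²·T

(a)

In SI base units:
  (a) W·A⁻¹ = J·s⁻¹·A⁻¹ = kg·m²·s⁻³·A⁻¹
  (b) V·s = J·C⁻¹·s = kg·m²·s⁻²·A⁻¹
  (c) [s·A] · [kg·m²·s⁻³·A⁻²] = kg·m²·s⁻²·A⁻¹
  (d) [s·A] / [kg⁻¹·m⁻²·s³·A²] = kg·m²·s⁻²·A⁻¹
  (e) T·m² = Wb·m⁻²·m² = kg·m²·s⁻²·A⁻¹
All reduce to kg·m²·s⁻²·A⁻¹ except (a), which is kg·m²·s⁻³·A⁻¹.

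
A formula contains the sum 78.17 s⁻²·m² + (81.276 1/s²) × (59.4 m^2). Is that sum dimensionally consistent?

Yes

Reduce each to base SI dimensions:
  78.17 s⁻²·m²:  m²·s⁻²
  (81.276 1/s²) × (59.4 m^2):  [s⁻²] · [m²] = m²·s⁻²
Both are m²·s⁻², so they have the same dimensions and can be added.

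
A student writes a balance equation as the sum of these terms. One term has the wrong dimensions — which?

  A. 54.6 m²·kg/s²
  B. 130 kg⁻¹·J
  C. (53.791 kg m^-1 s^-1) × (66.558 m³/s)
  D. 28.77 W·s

B.

Work out the base dimensions of each:
  A. kg·m²·s⁻²
  B. J·kg⁻¹ = N·m·kg⁻¹ = m²·s⁻²
  C. [kg·m⁻¹·s⁻¹] · [m³·s⁻¹] = kg·m²·s⁻²
  D. W·s = J·s⁻¹·s = kg·m²·s⁻²
All reduce to kg·m²·s⁻² except B., which is m²·s⁻².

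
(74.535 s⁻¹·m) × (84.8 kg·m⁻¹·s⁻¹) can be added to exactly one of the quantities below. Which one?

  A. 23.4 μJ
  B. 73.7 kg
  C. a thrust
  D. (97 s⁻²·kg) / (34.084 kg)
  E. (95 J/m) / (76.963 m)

E.

Reference: [m·s⁻¹] · [kg·m⁻¹·s⁻¹] = kg·s⁻².
Each option:
  A. J = N·m = kg·m²·s⁻²
  B. kg
  C. [thrust] = kg·m·s⁻²
  D. [kg·s⁻²] / [kg] = s⁻²
  E. [kg·m·s⁻²] / [m] = kg·s⁻²  ← same
Only E. matches kg·s⁻².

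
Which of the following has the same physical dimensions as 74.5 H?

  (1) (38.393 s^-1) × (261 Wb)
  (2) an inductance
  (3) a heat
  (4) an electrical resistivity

(2)

Reference: H = V·s·A⁻¹ = kg·m²·s⁻²·A⁻².
Each option:
  (1) [s⁻¹] · [kg·m²·s⁻²·A⁻¹] = kg·m²·s⁻³·A⁻¹
  (2) [inductance] = kg·m²·s⁻²·A⁻²  ← same
  (3) [heat] = kg·m²·s⁻²
  (4) [electrical resistivity] = kg·m³·s⁻³·A⁻²
Only (2) matches kg·m²·s⁻²·A⁻².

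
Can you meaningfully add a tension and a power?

No

Reduce each to base SI dimensions:
  a tension:  [tension] = kg·m·s⁻²
  a power:  [power] = kg·m²·s⁻³
kg·m·s⁻² ≠ kg·m²·s⁻³, so they cannot be added.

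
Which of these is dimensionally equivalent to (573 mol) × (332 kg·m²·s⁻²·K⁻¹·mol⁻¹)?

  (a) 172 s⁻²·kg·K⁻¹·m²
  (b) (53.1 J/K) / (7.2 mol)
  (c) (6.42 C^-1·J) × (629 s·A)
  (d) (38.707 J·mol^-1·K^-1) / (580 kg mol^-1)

(a)

Reference: [mol] · [kg·m²·s⁻²·K⁻¹·mol⁻¹] = kg·m²·s⁻²·K⁻¹.
Each option:
  (a) kg·m²·s⁻²·K⁻¹  ← same
  (b) [kg·m²·s⁻²·K⁻¹] / [mol] = kg·m²·s⁻²·K⁻¹·mol⁻¹
  (c) [kg·m²·s⁻³·A⁻¹] · [s·A] = kg·m²·s⁻²
  (d) [kg·m²·s⁻²·K⁻¹·mol⁻¹] / [kg·mol⁻¹] = m²·s⁻²·K⁻¹
Only (a) matches kg·m²·s⁻²·K⁻¹.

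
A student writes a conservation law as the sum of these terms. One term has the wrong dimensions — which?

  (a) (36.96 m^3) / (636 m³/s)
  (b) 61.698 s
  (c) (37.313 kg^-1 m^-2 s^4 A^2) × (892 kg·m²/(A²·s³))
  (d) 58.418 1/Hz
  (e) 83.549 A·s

In SI base units:
  (a) [m³] / [m³·s⁻¹] = s
  (b) s
  (c) [kg⁻¹·m⁻²·s⁴·A²] · [kg·m²·s⁻³·A⁻²] = s
  (d) Hz⁻¹ = (s⁻¹)⁻¹ = s
  (e) A·s = s·A
All reduce to s except (e), which is s·A.

(e)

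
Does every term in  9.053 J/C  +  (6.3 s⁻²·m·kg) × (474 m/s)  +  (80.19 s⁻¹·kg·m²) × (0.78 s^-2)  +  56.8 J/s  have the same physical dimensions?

No

Dimensions:
  9.053 J/C:  J·C⁻¹ = N·m·(s·A)⁻¹ = kg·m²·s⁻³·A⁻¹
  (6.3 s⁻²·m·kg) × (474 m/s):  [kg·m·s⁻²] · [m·s⁻¹] = kg·m²·s⁻³
  (80.19 s⁻¹·kg·m²) × (0.78 s^-2):  [kg·m²·s⁻¹] · [s⁻²] = kg·m²·s⁻³
  56.8 J/s:  J·s⁻¹ = N·m·s⁻¹ = kg·m²·s⁻³
The terms do not share a single dimension (kg·m²·s⁻³ vs kg·m²·s⁻³·A⁻¹).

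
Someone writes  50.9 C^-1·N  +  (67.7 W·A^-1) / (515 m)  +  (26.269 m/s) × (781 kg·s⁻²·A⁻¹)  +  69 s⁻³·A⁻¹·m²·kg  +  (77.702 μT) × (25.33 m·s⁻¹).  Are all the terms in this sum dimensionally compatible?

No

Work out the base dimensions of each:
  50.9 C^-1·N:  N·C⁻¹ = kg·m·s⁻²·(s·A)⁻¹ = kg·m·s⁻³·A⁻¹
  (67.7 W·A^-1) / (515 m):  [kg·m²·s⁻³·A⁻¹] / [m] = kg·m·s⁻³·A⁻¹
  (26.269 m/s) × (781 kg·s⁻²·A⁻¹):  [m·s⁻¹] · [kg·s⁻²·A⁻¹] = kg·m·s⁻³·A⁻¹
  69 s⁻³·A⁻¹·m²·kg:  kg·m²·s⁻³·A⁻¹
  (77.702 μT) × (25.33 m·s⁻¹):  [kg·s⁻²·A⁻¹] · [m·s⁻¹] = kg·m·s⁻³·A⁻¹
The terms do not share a single dimension (kg·m²·s⁻³·A⁻¹ vs kg·m·s⁻³·A⁻¹).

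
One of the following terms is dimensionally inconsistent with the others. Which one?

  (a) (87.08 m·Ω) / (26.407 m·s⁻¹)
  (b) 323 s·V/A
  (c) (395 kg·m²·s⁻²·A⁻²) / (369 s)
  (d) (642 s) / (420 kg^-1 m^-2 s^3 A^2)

Expand each in SI base units:
  (a) [kg·m³·s⁻³·A⁻²] / [m·s⁻¹] = kg·m²·s⁻²·A⁻²
  (b) V·s·A⁻¹ = J·C⁻¹·s·A⁻¹ = kg·m²·s⁻²·A⁻²
  (c) [kg·m²·s⁻²·A⁻²] / [s] = kg·m²·s⁻³·A⁻²
  (d) [s] / [kg⁻¹·m⁻²·s³·A²] = kg·m²·s⁻²·A⁻²
All reduce to kg·m²·s⁻²·A⁻² except (c), which is kg·m²·s⁻³·A⁻².

(c)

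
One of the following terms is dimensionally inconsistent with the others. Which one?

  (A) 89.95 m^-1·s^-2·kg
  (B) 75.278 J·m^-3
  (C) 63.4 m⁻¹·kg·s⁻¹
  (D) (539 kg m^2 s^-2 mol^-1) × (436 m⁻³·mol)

(C)

Dimensions:
  (A) kg·m⁻¹·s⁻²
  (B) J·m⁻³ = N·m·m⁻³ = kg·m⁻¹·s⁻²
  (C) kg·m⁻¹·s⁻¹
  (D) [kg·m²·s⁻²·mol⁻¹] · [m⁻³·mol] = kg·m⁻¹·s⁻²
All reduce to kg·m⁻¹·s⁻² except (C), which is kg·m⁻¹·s⁻¹.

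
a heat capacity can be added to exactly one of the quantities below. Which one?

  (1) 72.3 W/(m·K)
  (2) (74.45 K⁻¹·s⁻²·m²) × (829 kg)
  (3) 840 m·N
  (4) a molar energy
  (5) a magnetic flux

Reference: [heat capacity] = kg·m²·s⁻²·K⁻¹.
Each option:
  (1) W·m⁻¹·K⁻¹ = J·s⁻¹·m⁻¹·K⁻¹ = kg·m·s⁻³·K⁻¹
  (2) [m²·s⁻²·K⁻¹] · [kg] = kg·m²·s⁻²·K⁻¹  ← same
  (3) N·m = kg·m·s⁻²·m = kg·m²·s⁻²
  (4) [molar energy] = kg·m²·s⁻²·mol⁻¹
  (5) [magnetic flux] = kg·m²·s⁻²·A⁻¹
Only (2) matches kg·m²·s⁻²·K⁻¹.

(2)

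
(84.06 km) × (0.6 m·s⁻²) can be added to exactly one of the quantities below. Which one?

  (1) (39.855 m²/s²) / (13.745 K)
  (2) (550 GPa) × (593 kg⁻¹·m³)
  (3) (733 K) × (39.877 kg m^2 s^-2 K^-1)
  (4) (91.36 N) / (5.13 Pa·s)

Reference: [m] · [m·s⁻²] = m²·s⁻².
Each option:
  (1) [m²·s⁻²] / [K] = m²·s⁻²·K⁻¹
  (2) [kg·m⁻¹·s⁻²] · [kg⁻¹·m³] = m²·s⁻²  ← same
  (3) [K] · [kg·m²·s⁻²·K⁻¹] = kg·m²·s⁻²
  (4) [kg·m·s⁻²] / [kg·m⁻¹·s⁻¹] = m²·s⁻¹
Only (2) matches m²·s⁻².

(2)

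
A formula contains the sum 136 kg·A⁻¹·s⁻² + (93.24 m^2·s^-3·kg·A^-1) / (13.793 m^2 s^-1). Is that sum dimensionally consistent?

Dimensions:
  136 kg·A⁻¹·s⁻²:  kg·s⁻²·A⁻¹
  (93.24 m^2·s^-3·kg·A^-1) / (13.793 m^2 s^-1):  [kg·m²·s⁻³·A⁻¹] / [m²·s⁻¹] = kg·s⁻²·A⁻¹
Both are kg·s⁻²·A⁻¹, so they have the same dimensions and can be added.

Yes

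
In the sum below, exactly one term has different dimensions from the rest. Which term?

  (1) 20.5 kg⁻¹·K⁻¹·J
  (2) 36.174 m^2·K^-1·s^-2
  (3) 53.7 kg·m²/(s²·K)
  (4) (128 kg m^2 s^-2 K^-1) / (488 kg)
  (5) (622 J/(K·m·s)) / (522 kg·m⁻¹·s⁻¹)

(3)

Work out the base dimensions of each:
  (1) J·kg⁻¹·K⁻¹ = N·m·kg⁻¹·K⁻¹ = m²·s⁻²·K⁻¹
  (2) m²·s⁻²·K⁻¹
  (3) kg·m²·s⁻²·K⁻¹
  (4) [kg·m²·s⁻²·K⁻¹] / [kg] = m²·s⁻²·K⁻¹
  (5) [kg·m·s⁻³·K⁻¹] / [kg·m⁻¹·s⁻¹] = m²·s⁻²·K⁻¹
All reduce to m²·s⁻²·K⁻¹ except (3), which is kg·m²·s⁻²·K⁻¹.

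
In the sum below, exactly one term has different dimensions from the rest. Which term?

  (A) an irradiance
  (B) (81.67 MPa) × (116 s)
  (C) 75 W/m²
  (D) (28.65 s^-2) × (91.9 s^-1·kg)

(B)

Dimensions:
  (A) [irradiance] = kg·s⁻³
  (B) [kg·m⁻¹·s⁻²] · [s] = kg·m⁻¹·s⁻¹
  (C) W·m⁻² = J·s⁻¹·m⁻² = kg·s⁻³
  (D) [s⁻²] · [kg·s⁻¹] = kg·s⁻³
All reduce to kg·s⁻³ except (B), which is kg·m⁻¹·s⁻¹.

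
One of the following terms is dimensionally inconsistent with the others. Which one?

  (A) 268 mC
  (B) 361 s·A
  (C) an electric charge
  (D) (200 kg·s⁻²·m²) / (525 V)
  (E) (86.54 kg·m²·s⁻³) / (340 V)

(E)

Expand each in SI base units:
  (A) C = s·A
  (B) A·s = s·A
  (C) [electric charge] = s·A
  (D) [kg·m²·s⁻²] / [kg·m²·s⁻³·A⁻¹] = s·A
  (E) [kg·m²·s⁻³] / [kg·m²·s⁻³·A⁻¹] = A
All reduce to s·A except (E), which is A.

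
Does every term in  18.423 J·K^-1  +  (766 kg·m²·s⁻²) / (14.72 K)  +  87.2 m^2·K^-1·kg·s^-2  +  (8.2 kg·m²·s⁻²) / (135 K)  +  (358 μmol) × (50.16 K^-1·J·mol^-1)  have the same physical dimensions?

Reduce each to base SI dimensions:
  18.423 J·K^-1:  J·K⁻¹ = N·m·K⁻¹ = kg·m²·s⁻²·K⁻¹
  (766 kg·m²·s⁻²) / (14.72 K):  [kg·m²·s⁻²] / [K] = kg·m²·s⁻²·K⁻¹
  87.2 m^2·K^-1·kg·s^-2:  kg·m²·s⁻²·K⁻¹
  (8.2 kg·m²·s⁻²) / (135 K):  [kg·m²·s⁻²] / [K] = kg·m²·s⁻²·K⁻¹
  (358 μmol) × (50.16 K^-1·J·mol^-1):  [mol] · [kg·m²·s⁻²·K⁻¹·mol⁻¹] = kg·m²·s⁻²·K⁻¹
Every term reduces to kg·m²·s⁻²·K⁻¹.

Yes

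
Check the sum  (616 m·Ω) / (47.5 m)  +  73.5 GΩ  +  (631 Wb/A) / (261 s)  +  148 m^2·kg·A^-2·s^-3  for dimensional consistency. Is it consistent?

Yes

Reduce each to base SI dimensions:
  (616 m·Ω) / (47.5 m):  [kg·m³·s⁻³·A⁻²] / [m] = kg·m²·s⁻³·A⁻²
  73.5 GΩ:  Ω = V·A⁻¹ = kg·m²·s⁻³·A⁻²
  (631 Wb/A) / (261 s):  [kg·m²·s⁻²·A⁻²] / [s] = kg·m²·s⁻³·A⁻²
  148 m^2·kg·A^-2·s^-3:  kg·m²·s⁻³·A⁻²
Every term reduces to kg·m²·s⁻³·A⁻².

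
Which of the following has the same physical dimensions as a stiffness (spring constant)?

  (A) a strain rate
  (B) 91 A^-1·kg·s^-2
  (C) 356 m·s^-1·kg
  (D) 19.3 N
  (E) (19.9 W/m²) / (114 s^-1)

Reference: [stiffness (spring constant)] = kg·s⁻².
Each option:
  (A) [strain rate] = s⁻¹
  (B) kg·s⁻²·A⁻¹
  (C) kg·m·s⁻¹
  (D) N = kg·m·s⁻²
  (E) [kg·s⁻³] / [s⁻¹] = kg·s⁻²  ← same
Only (E) matches kg·s⁻².

(E)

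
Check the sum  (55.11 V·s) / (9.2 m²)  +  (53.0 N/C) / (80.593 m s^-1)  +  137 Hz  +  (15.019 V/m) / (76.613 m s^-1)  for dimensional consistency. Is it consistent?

Dimensions:
  (55.11 V·s) / (9.2 m²):  [kg·m²·s⁻²·A⁻¹] / [m²] = kg·s⁻²·A⁻¹
  (53.0 N/C) / (80.593 m s^-1):  [kg·m·s⁻³·A⁻¹] / [m·s⁻¹] = kg·s⁻²·A⁻¹
  137 Hz:  Hz = s⁻¹
  (15.019 V/m) / (76.613 m s^-1):  [kg·m·s⁻³·A⁻¹] / [m·s⁻¹] = kg·s⁻²·A⁻¹
The terms do not share a single dimension (kg·s⁻²·A⁻¹ vs s⁻¹).

No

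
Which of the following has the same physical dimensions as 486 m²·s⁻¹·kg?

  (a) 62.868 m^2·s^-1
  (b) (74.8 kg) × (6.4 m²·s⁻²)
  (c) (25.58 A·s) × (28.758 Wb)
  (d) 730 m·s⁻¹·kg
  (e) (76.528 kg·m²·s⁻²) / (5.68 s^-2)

(c)

Reference: kg·m²·s⁻¹.
Each option:
  (a) m²·s⁻¹
  (b) [kg] · [m²·s⁻²] = kg·m²·s⁻²
  (c) [s·A] · [kg·m²·s⁻²·A⁻¹] = kg·m²·s⁻¹  ← same
  (d) kg·m·s⁻¹
  (e) [kg·m²·s⁻²] / [s⁻²] = kg·m²
Only (c) matches kg·m²·s⁻¹.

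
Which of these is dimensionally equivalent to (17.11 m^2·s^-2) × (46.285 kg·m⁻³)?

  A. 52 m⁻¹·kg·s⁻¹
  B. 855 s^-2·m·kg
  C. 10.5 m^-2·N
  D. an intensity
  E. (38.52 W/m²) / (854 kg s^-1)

Reference: [m²·s⁻²] · [kg·m⁻³] = kg·m⁻¹·s⁻².
Each option:
  A. kg·m⁻¹·s⁻¹
  B. kg·m·s⁻²
  C. N·m⁻² = kg·m·s⁻²·m⁻² = kg·m⁻¹·s⁻²  ← same
  D. [intensity] = kg·s⁻³
  E. [kg·s⁻³] / [kg·s⁻¹] = s⁻²
Only C. matches kg·m⁻¹·s⁻².

C.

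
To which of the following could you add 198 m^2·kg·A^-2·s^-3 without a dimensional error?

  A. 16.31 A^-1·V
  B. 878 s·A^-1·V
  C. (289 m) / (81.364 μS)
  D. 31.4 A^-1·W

A.

Reference: kg·m²·s⁻³·A⁻².
Each option:
  A. V·A⁻¹ = J·C⁻¹·A⁻¹ = kg·m²·s⁻³·A⁻²  ← same
  B. V·s·A⁻¹ = J·C⁻¹·s·A⁻¹ = kg·m²·s⁻²·A⁻²
  C. [m] / [kg⁻¹·m⁻²·s³·A²] = kg·m³·s⁻³·A⁻²
  D. W·A⁻¹ = J·s⁻¹·A⁻¹ = kg·m²·s⁻³·A⁻¹
Only A. matches kg·m²·s⁻³·A⁻².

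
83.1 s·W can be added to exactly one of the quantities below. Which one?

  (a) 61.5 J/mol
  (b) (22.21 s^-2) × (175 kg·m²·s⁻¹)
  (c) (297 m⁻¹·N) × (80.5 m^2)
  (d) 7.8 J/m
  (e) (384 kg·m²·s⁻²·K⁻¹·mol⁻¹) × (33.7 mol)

Reference: W·s = J·s⁻¹·s = kg·m²·s⁻².
Each option:
  (a) J·mol⁻¹ = N·m·mol⁻¹ = kg·m²·s⁻²·mol⁻¹
  (b) [s⁻²] · [kg·m²·s⁻¹] = kg·m²·s⁻³
  (c) [kg·s⁻²] · [m²] = kg·m²·s⁻²  ← same
  (d) J·m⁻¹ = N·m·m⁻¹ = kg·m·s⁻²
  (e) [kg·m²·s⁻²·K⁻¹·mol⁻¹] · [mol] = kg·m²·s⁻²·K⁻¹
Only (c) matches kg·m²·s⁻².

(c)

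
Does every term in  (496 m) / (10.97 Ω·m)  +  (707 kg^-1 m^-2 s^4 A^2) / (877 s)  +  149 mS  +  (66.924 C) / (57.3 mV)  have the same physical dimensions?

No

Reduce each to base SI dimensions:
  (496 m) / (10.97 Ω·m):  [m] / [kg·m³·s⁻³·A⁻²] = kg⁻¹·m⁻²·s³·A²
  (707 kg^-1 m^-2 s^4 A^2) / (877 s):  [kg⁻¹·m⁻²·s⁴·A²] / [s] = kg⁻¹·m⁻²·s³·A²
  149 mS:  S = Ω⁻¹ = kg⁻¹·m⁻²·s³·A²
  (66.924 C) / (57.3 mV):  [s·A] / [kg·m²·s⁻³·A⁻¹] = kg⁻¹·m⁻²·s⁴·A²
The terms do not share a single dimension (kg⁻¹·m⁻²·s³·A² vs kg⁻¹·m⁻²·s⁴·A²).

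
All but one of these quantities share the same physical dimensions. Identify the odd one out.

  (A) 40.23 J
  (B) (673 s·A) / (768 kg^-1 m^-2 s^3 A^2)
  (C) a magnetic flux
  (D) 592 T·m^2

(A)

Expand each in SI base units:
  (A) J = N·m = kg·m²·s⁻²
  (B) [s·A] / [kg⁻¹·m⁻²·s³·A²] = kg·m²·s⁻²·A⁻¹
  (C) [magnetic flux] = kg·m²·s⁻²·A⁻¹
  (D) T·m² = Wb·m⁻²·m² = kg·m²·s⁻²·A⁻¹
All reduce to kg·m²·s⁻²·A⁻¹ except (A), which is kg·m²·s⁻².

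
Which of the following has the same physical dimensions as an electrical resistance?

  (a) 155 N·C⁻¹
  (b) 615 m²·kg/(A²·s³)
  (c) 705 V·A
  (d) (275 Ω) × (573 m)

Reference: [electrical resistance] = kg·m²·s⁻³·A⁻².
Each option:
  (a) N·C⁻¹ = kg·m·s⁻²·(s·A)⁻¹ = kg·m·s⁻³·A⁻¹
  (b) kg·m²·s⁻³·A⁻²  ← same
  (c) V·A = J·C⁻¹·A = kg·m²·s⁻³
  (d) [kg·m²·s⁻³·A⁻²] · [m] = kg·m³·s⁻³·A⁻²
Only (b) matches kg·m²·s⁻³·A⁻².

(b)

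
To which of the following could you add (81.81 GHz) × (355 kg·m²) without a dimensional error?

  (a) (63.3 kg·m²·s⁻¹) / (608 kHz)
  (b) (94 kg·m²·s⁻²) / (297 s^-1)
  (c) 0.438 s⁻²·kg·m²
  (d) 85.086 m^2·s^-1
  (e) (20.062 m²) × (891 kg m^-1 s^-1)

Reference: [s⁻¹] · [kg·m²] = kg·m²·s⁻¹.
Each option:
  (a) [kg·m²·s⁻¹] / [s⁻¹] = kg·m²
  (b) [kg·m²·s⁻²] / [s⁻¹] = kg·m²·s⁻¹  ← same
  (c) kg·m²·s⁻²
  (d) m²·s⁻¹
  (e) [m²] · [kg·m⁻¹·s⁻¹] = kg·m·s⁻¹
Only (b) matches kg·m²·s⁻¹.

(b)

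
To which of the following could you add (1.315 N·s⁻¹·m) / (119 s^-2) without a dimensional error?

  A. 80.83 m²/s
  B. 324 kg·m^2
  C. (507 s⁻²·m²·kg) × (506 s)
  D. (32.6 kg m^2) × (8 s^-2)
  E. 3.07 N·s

Reference: [kg·m²·s⁻³] / [s⁻²] = kg·m²·s⁻¹.
Each option:
  A. m²·s⁻¹
  B. kg·m²
  C. [kg·m²·s⁻²] · [s] = kg·m²·s⁻¹  ← same
  D. [kg·m²] · [s⁻²] = kg·m²·s⁻²
  E. N·s = kg·m·s⁻²·s = kg·m·s⁻¹
Only C. matches kg·m²·s⁻¹.

C.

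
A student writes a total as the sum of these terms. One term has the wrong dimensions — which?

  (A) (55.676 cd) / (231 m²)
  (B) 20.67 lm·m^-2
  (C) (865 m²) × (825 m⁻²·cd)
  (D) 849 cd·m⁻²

In SI base units:
  (A) [cd] / [m²] = m⁻²·cd
  (B) lm·m⁻² = cd·m⁻² = m⁻²·cd
  (C) [m²] · [m⁻²·cd] = cd
  (D) cd·m⁻² = m⁻²·cd
All reduce to m⁻²·cd except (C), which is cd.

(C)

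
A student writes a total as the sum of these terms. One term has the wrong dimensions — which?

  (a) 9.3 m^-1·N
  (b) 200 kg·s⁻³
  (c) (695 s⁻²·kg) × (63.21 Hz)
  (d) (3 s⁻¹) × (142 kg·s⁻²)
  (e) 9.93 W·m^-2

In SI base units:
  (a) N·m⁻¹ = kg·m·s⁻²·m⁻¹ = kg·s⁻²
  (b) kg·s⁻³
  (c) [kg·s⁻²] · [s⁻¹] = kg·s⁻³
  (d) [s⁻¹] · [kg·s⁻²] = kg·s⁻³
  (e) W·m⁻² = J·s⁻¹·m⁻² = kg·s⁻³
All reduce to kg·s⁻³ except (a), which is kg·s⁻².

(a)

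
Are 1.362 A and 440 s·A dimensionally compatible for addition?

No

Work out the base dimensions of each:
  1.362 A:  A
  440 s·A:  A·s = s·A
A ≠ s·A, so they cannot be added.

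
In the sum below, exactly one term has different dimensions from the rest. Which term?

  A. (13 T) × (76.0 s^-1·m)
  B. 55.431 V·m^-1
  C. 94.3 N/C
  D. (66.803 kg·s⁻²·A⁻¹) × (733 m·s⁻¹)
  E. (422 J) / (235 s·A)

E.

Dimensions:
  A. [kg·s⁻²·A⁻¹] · [m·s⁻¹] = kg·m·s⁻³·A⁻¹
  B. V·m⁻¹ = J·C⁻¹·m⁻¹ = kg·m·s⁻³·A⁻¹
  C. N·C⁻¹ = kg·m·s⁻²·(s·A)⁻¹ = kg·m·s⁻³·A⁻¹
  D. [kg·s⁻²·A⁻¹] · [m·s⁻¹] = kg·m·s⁻³·A⁻¹
  E. [kg·m²·s⁻²] / [s·A] = kg·m²·s⁻³·A⁻¹
All reduce to kg·m·s⁻³·A⁻¹ except E., which is kg·m²·s⁻³·A⁻¹.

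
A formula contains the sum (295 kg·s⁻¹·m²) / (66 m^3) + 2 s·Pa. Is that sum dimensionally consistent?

Reduce each to base SI dimensions:
  (295 kg·s⁻¹·m²) / (66 m^3):  [kg·m²·s⁻¹] / [m³] = kg·m⁻¹·s⁻¹
  2 s·Pa:  Pa·s = N·m⁻²·s = kg·m⁻¹·s⁻¹
Both are kg·m⁻¹·s⁻¹, so they have the same dimensions and can be added.

Yes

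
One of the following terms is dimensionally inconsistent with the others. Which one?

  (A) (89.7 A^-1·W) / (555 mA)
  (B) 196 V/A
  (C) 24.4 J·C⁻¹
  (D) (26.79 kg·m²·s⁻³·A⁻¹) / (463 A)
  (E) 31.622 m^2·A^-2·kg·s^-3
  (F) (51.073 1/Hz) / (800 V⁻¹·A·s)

Reduce each to base SI dimensions:
  (A) [kg·m²·s⁻³·A⁻¹] / [A] = kg·m²·s⁻³·A⁻²
  (B) V·A⁻¹ = J·C⁻¹·A⁻¹ = kg·m²·s⁻³·A⁻²
  (C) J·C⁻¹ = N·m·(s·A)⁻¹ = kg·m²·s⁻³·A⁻¹
  (D) [kg·m²·s⁻³·A⁻¹] / [A] = kg·m²·s⁻³·A⁻²
  (E) kg·m²·s⁻³·A⁻²
  (F) [s] / [kg⁻¹·m⁻²·s⁴·A²] = kg·m²·s⁻³·A⁻²
All reduce to kg·m²·s⁻³·A⁻² except (C), which is kg·m²·s⁻³·A⁻¹.

(C)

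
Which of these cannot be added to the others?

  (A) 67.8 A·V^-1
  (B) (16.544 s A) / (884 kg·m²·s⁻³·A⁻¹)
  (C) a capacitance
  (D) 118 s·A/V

(A)

Reduce each to base SI dimensions:
  (A) A·V⁻¹ = A·(J·C⁻¹)⁻¹ = kg⁻¹·m⁻²·s³·A²
  (B) [s·A] / [kg·m²·s⁻³·A⁻¹] = kg⁻¹·m⁻²·s⁴·A²
  (C) [capacitance] = kg⁻¹·m⁻²·s⁴·A²
  (D) A·s·V⁻¹ = A·s·(J·C⁻¹)⁻¹ = kg⁻¹·m⁻²·s⁴·A²
All reduce to kg⁻¹·m⁻²·s⁴·A² except (A), which is kg⁻¹·m⁻²·s³·A².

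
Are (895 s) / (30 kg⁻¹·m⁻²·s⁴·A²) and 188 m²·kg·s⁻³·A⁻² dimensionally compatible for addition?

Work out the base dimensions of each:
  (895 s) / (30 kg⁻¹·m⁻²·s⁴·A²):  [s] / [kg⁻¹·m⁻²·s⁴·A²] = kg·m²·s⁻³·A⁻²
  188 m²·kg·s⁻³·A⁻²:  kg·m²·s⁻³·A⁻²
Both are kg·m²·s⁻³·A⁻², so they have the same dimensions and can be added.

Yes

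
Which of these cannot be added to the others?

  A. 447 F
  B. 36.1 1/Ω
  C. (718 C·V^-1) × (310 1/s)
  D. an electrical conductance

Work out the base dimensions of each:
  A. F = C·V⁻¹ = kg⁻¹·m⁻²·s⁴·A²
  B. Ω⁻¹ = (V·A⁻¹)⁻¹ = kg⁻¹·m⁻²·s³·A²
  C. [kg⁻¹·m⁻²·s⁴·A²] · [s⁻¹] = kg⁻¹·m⁻²·s³·A²
  D. [electrical conductance] = kg⁻¹·m⁻²·s³·A²
All reduce to kg⁻¹·m⁻²·s³·A² except A., which is kg⁻¹·m⁻²·s⁴·A².

A.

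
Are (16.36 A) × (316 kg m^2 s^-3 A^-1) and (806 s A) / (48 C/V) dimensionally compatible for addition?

Reduce each to base SI dimensions:
  (16.36 A) × (316 kg m^2 s^-3 A^-1):  [A] · [kg·m²·s⁻³·A⁻¹] = kg·m²·s⁻³
  (806 s A) / (48 C/V):  [s·A] / [kg⁻¹·m⁻²·s⁴·A²] = kg·m²·s⁻³·A⁻¹
kg·m²·s⁻³ ≠ kg·m²·s⁻³·A⁻¹, so they cannot be added.

No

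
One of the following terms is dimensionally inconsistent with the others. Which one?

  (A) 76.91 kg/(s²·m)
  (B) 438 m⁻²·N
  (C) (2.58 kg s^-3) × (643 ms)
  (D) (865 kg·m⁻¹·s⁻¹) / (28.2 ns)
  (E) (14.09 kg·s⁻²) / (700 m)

(C)

Work out the base dimensions of each:
  (A) kg·m⁻¹·s⁻²
  (B) N·m⁻² = kg·m·s⁻²·m⁻² = kg·m⁻¹·s⁻²
  (C) [kg·s⁻³] · [s] = kg·s⁻²
  (D) [kg·m⁻¹·s⁻¹] / [s] = kg·m⁻¹·s⁻²
  (E) [kg·s⁻²] / [m] = kg·m⁻¹·s⁻²
All reduce to kg·m⁻¹·s⁻² except (C), which is kg·s⁻².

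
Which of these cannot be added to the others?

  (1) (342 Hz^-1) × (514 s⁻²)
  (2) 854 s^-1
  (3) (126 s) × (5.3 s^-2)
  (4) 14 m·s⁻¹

(4)

In SI base units:
  (1) [s] · [s⁻²] = s⁻¹
  (2) s⁻¹
  (3) [s] · [s⁻²] = s⁻¹
  (4) m·s⁻¹
All reduce to s⁻¹ except (4), which is m·s⁻¹.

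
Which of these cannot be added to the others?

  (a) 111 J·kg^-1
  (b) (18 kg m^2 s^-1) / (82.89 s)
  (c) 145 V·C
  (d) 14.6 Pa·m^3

In SI base units:
  (a) J·kg⁻¹ = N·m·kg⁻¹ = m²·s⁻²
  (b) [kg·m²·s⁻¹] / [s] = kg·m²·s⁻²
  (c) C·V = s·A·J·C⁻¹ = kg·m²·s⁻²
  (d) Pa·m³ = N·m⁻²·m³ = kg·m²·s⁻²
All reduce to kg·m²·s⁻² except (a), which is m²·s⁻².

(a)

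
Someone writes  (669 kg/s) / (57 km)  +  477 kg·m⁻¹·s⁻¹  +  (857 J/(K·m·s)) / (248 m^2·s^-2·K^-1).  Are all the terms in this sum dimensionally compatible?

Reduce each to base SI dimensions:
  (669 kg/s) / (57 km):  [kg·s⁻¹] / [m] = kg·m⁻¹·s⁻¹
  477 kg·m⁻¹·s⁻¹:  kg·m⁻¹·s⁻¹
  (857 J/(K·m·s)) / (248 m^2·s^-2·K^-1):  [kg·m·s⁻³·K⁻¹] / [m²·s⁻²·K⁻¹] = kg·m⁻¹·s⁻¹
Every term reduces to kg·m⁻¹·s⁻¹.

Yes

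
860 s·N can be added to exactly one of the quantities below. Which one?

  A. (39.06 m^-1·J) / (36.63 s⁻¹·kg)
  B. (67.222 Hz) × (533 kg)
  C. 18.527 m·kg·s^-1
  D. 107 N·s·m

C.

Reference: N·s = kg·m·s⁻²·s = kg·m·s⁻¹.
Each option:
  A. [kg·m·s⁻²] / [kg·s⁻¹] = m·s⁻¹
  B. [s⁻¹] · [kg] = kg·s⁻¹
  C. kg·m·s⁻¹  ← same
  D. N·m·s = kg·m·s⁻²·m·s = kg·m²·s⁻¹
Only C. matches kg·m·s⁻¹.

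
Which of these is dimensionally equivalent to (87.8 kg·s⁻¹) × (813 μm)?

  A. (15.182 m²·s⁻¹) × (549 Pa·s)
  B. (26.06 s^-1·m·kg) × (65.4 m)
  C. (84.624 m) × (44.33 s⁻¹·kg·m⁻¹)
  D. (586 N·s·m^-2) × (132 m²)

Reference: [kg·s⁻¹] · [m] = kg·m·s⁻¹.
Each option:
  A. [m²·s⁻¹] · [kg·m⁻¹·s⁻¹] = kg·m·s⁻²
  B. [kg·m·s⁻¹] · [m] = kg·m²·s⁻¹
  C. [m] · [kg·m⁻¹·s⁻¹] = kg·s⁻¹
  D. [kg·m⁻¹·s⁻¹] · [m²] = kg·m·s⁻¹  ← same
Only D. matches kg·m·s⁻¹.

D.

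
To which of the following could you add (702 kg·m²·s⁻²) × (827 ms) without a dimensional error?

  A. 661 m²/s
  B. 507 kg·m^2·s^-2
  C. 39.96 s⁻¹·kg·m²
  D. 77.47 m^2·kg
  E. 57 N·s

Reference: [kg·m²·s⁻²] · [s] = kg·m²·s⁻¹.
Each option:
  A. m²·s⁻¹
  B. kg·m²·s⁻²
  C. kg·m²·s⁻¹  ← same
  D. kg·m²
  E. N·s = kg·m·s⁻²·s = kg·m·s⁻¹
Only C. matches kg·m²·s⁻¹.

C.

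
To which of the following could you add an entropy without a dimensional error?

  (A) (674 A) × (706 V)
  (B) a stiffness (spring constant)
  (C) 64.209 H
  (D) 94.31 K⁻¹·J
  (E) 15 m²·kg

(D)

Reference: [entropy] = kg·m²·s⁻²·K⁻¹.
Each option:
  (A) [A] · [kg·m²·s⁻³·A⁻¹] = kg·m²·s⁻³
  (B) [stiffness (spring constant)] = kg·s⁻²
  (C) H = V·s·A⁻¹ = kg·m²·s⁻²·A⁻²
  (D) J·K⁻¹ = N·m·K⁻¹ = kg·m²·s⁻²·K⁻¹  ← same
  (E) kg·m²
Only (D) matches kg·m²·s⁻²·K⁻¹.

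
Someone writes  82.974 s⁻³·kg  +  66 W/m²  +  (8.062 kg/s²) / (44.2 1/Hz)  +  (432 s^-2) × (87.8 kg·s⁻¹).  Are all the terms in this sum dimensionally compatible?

Work out the base dimensions of each:
  82.974 s⁻³·kg:  kg·s⁻³
  66 W/m²:  W·m⁻² = J·s⁻¹·m⁻² = kg·s⁻³
  (8.062 kg/s²) / (44.2 1/Hz):  [kg·s⁻²] / [s] = kg·s⁻³
  (432 s^-2) × (87.8 kg·s⁻¹):  [s⁻²] · [kg·s⁻¹] = kg·s⁻³
Every term reduces to kg·s⁻³.

Yes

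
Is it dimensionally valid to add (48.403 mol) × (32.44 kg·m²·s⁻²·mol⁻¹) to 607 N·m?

In SI base units:
  (48.403 mol) × (32.44 kg·m²·s⁻²·mol⁻¹):  [mol] · [kg·m²·s⁻²·mol⁻¹] = kg·m²·s⁻²
  607 N·m:  N·m = kg·m·s⁻²·m = kg·m²·s⁻²
Both are kg·m²·s⁻², so they have the same dimensions and can be added.

Yes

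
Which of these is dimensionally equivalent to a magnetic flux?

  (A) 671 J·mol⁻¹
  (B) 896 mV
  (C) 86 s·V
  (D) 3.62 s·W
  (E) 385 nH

Reference: [magnetic flux] = kg·m²·s⁻²·A⁻¹.
Each option:
  (A) J·mol⁻¹ = N·m·mol⁻¹ = kg·m²·s⁻²·mol⁻¹
  (B) V = J·C⁻¹ = kg·m²·s⁻³·A⁻¹
  (C) V·s = J·C⁻¹·s = kg·m²·s⁻²·A⁻¹  ← same
  (D) W·s = J·s⁻¹·s = kg·m²·s⁻²
  (E) H = V·s·A⁻¹ = kg·m²·s⁻²·A⁻²
Only (C) matches kg·m²·s⁻²·A⁻¹.

(C)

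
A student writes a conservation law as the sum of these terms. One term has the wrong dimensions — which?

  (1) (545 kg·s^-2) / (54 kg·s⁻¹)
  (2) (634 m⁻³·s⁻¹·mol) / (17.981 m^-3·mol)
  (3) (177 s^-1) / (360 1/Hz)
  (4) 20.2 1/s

(3)

Expand each in SI base units:
  (1) [kg·s⁻²] / [kg·s⁻¹] = s⁻¹
  (2) [m⁻³·s⁻¹·mol] / [m⁻³·mol] = s⁻¹
  (3) [s⁻¹] / [s] = s⁻²
  (4) s⁻¹
All reduce to s⁻¹ except (3), which is s⁻².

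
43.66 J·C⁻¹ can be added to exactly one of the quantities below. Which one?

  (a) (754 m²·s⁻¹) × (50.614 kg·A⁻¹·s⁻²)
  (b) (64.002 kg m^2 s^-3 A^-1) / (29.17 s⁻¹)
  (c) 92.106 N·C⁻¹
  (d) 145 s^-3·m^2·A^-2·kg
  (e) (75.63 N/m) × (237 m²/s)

Reference: J·C⁻¹ = N·m·(s·A)⁻¹ = kg·m²·s⁻³·A⁻¹.
Each option:
  (a) [m²·s⁻¹] · [kg·s⁻²·A⁻¹] = kg·m²·s⁻³·A⁻¹  ← same
  (b) [kg·m²·s⁻³·A⁻¹] / [s⁻¹] = kg·m²·s⁻²·A⁻¹
  (c) N·C⁻¹ = kg·m·s⁻²·(s·A)⁻¹ = kg·m·s⁻³·A⁻¹
  (d) kg·m²·s⁻³·A⁻²
  (e) [kg·s⁻²] · [m²·s⁻¹] = kg·m²·s⁻³
Only (a) matches kg·m²·s⁻³·A⁻¹.

(a)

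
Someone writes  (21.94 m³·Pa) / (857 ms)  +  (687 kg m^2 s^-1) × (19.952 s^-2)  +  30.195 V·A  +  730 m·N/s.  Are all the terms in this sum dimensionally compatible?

In SI base units:
  (21.94 m³·Pa) / (857 ms):  [kg·m²·s⁻²] / [s] = kg·m²·s⁻³
  (687 kg m^2 s^-1) × (19.952 s^-2):  [kg·m²·s⁻¹] · [s⁻²] = kg·m²·s⁻³
  30.195 V·A:  V·A = J·C⁻¹·A = kg·m²·s⁻³
  730 m·N/s:  N·m·s⁻¹ = kg·m·s⁻²·m·s⁻¹ = kg·m²·s⁻³
Every term reduces to kg·m²·s⁻³.

Yes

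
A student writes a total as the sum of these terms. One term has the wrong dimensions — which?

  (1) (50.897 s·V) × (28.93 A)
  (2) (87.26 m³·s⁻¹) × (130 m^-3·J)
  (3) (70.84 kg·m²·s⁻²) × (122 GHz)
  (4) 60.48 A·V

(1)

Work out the base dimensions of each:
  (1) [kg·m²·s⁻²·A⁻¹] · [A] = kg·m²·s⁻²
  (2) [m³·s⁻¹] · [kg·m⁻¹·s⁻²] = kg·m²·s⁻³
  (3) [kg·m²·s⁻²] · [s⁻¹] = kg·m²·s⁻³
  (4) V·A = J·C⁻¹·A = kg·m²·s⁻³
All reduce to kg·m²·s⁻³ except (1), which is kg·m²·s⁻².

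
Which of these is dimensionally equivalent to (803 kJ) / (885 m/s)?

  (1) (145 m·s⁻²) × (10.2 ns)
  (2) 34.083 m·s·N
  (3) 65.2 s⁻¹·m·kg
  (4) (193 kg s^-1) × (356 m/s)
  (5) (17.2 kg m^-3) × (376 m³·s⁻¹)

(3)

Reference: [kg·m²·s⁻²] / [m·s⁻¹] = kg·m·s⁻¹.
Each option:
  (1) [m·s⁻²] · [s] = m·s⁻¹
  (2) N·m·s = kg·m·s⁻²·m·s = kg·m²·s⁻¹
  (3) kg·m·s⁻¹  ← same
  (4) [kg·s⁻¹] · [m·s⁻¹] = kg·m·s⁻²
  (5) [kg·m⁻³] · [m³·s⁻¹] = kg·s⁻¹
Only (3) matches kg·m·s⁻¹.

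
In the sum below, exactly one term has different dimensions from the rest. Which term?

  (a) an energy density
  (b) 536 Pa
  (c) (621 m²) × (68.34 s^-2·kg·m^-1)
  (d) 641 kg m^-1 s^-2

(c)

Dimensions:
  (a) [energy density] = kg·m⁻¹·s⁻²
  (b) Pa = N·m⁻² = kg·m⁻¹·s⁻²
  (c) [m²] · [kg·m⁻¹·s⁻²] = kg·m·s⁻²
  (d) kg·m⁻¹·s⁻²
All reduce to kg·m⁻¹·s⁻² except (c), which is kg·m·s⁻².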